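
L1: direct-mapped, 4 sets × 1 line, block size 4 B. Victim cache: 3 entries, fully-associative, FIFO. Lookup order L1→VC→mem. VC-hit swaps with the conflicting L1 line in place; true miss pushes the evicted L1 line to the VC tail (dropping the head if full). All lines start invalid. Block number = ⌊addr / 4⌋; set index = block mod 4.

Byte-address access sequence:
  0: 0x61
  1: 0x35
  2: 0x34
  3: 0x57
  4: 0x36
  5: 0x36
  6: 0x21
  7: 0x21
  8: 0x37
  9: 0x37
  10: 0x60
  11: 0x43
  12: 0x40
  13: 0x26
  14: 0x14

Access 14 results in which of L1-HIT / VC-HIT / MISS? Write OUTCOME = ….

0: 0x61 (blk 24, set 0) → MISS  vc=[]
1: 0x35 (blk 13, set 1) → MISS  vc=[]
2: 0x34 (blk 13, set 1) → L1-HIT  vc=[]
3: 0x57 (blk 21, set 1) → MISS  vc=[13]
4: 0x36 (blk 13, set 1) → VC-HIT  vc=[21]
5: 0x36 (blk 13, set 1) → L1-HIT  vc=[21]
6: 0x21 (blk 8, set 0) → MISS  vc=[21, 24]
7: 0x21 (blk 8, set 0) → L1-HIT  vc=[21, 24]
8: 0x37 (blk 13, set 1) → L1-HIT  vc=[21, 24]
9: 0x37 (blk 13, set 1) → L1-HIT  vc=[21, 24]
10: 0x60 (blk 24, set 0) → VC-HIT  vc=[21, 8]
11: 0x43 (blk 16, set 0) → MISS  vc=[21, 8, 24]
12: 0x40 (blk 16, set 0) → L1-HIT  vc=[21, 8, 24]
13: 0x26 (blk 9, set 1) → MISS  vc=[8, 24, 13]
14: 0x14 (blk 5, set 1) → MISS  vc=[24, 13, 9]

OUTCOME = MISS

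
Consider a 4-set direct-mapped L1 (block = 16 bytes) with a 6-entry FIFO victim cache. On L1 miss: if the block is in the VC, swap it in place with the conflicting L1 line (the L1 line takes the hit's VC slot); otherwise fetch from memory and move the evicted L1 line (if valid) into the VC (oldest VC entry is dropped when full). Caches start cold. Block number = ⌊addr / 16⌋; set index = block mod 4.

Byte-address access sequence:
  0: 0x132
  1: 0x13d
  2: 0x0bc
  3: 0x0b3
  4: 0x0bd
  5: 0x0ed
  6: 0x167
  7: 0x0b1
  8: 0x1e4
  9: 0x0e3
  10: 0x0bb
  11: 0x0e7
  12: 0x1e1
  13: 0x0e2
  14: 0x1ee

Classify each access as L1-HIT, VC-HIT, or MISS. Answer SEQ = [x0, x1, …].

SEQ = [MISS, L1-HIT, MISS, L1-HIT, L1-HIT, MISS, MISS, L1-HIT, MISS, VC-HIT, L1-HIT, L1-HIT, VC-HIT, VC-HIT, VC-HIT]

0: 0x132 (blk 19, set 3) → MISS  vc=[]
1: 0x13d (blk 19, set 3) → L1-HIT  vc=[]
2: 0xbc (blk 11, set 3) → MISS  vc=[19]
3: 0xb3 (blk 11, set 3) → L1-HIT  vc=[19]
4: 0xbd (blk 11, set 3) → L1-HIT  vc=[19]
5: 0xed (blk 14, set 2) → MISS  vc=[19]
6: 0x167 (blk 22, set 2) → MISS  vc=[19, 14]
7: 0xb1 (blk 11, set 3) → L1-HIT  vc=[19, 14]
8: 0x1e4 (blk 30, set 2) → MISS  vc=[19, 14, 22]
9: 0xe3 (blk 14, set 2) → VC-HIT  vc=[19, 30, 22]
10: 0xbb (blk 11, set 3) → L1-HIT  vc=[19, 30, 22]
11: 0xe7 (blk 14, set 2) → L1-HIT  vc=[19, 30, 22]
12: 0x1e1 (blk 30, set 2) → VC-HIT  vc=[19, 14, 22]
13: 0xe2 (blk 14, set 2) → VC-HIT  vc=[19, 30, 22]
14: 0x1ee (blk 30, set 2) → VC-HIT  vc=[19, 14, 22]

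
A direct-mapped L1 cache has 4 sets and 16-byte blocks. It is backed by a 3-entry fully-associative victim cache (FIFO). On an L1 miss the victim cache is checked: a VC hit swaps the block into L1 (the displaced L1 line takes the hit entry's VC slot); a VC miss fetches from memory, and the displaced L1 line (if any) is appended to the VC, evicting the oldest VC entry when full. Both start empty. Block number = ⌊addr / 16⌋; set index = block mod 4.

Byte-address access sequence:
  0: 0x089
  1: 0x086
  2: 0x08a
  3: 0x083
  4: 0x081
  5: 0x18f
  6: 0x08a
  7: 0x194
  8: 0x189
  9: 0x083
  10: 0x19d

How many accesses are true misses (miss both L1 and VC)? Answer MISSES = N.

MISSES = 3

  [0] addr=0x89 blk=8 s=0: MISS | VC []
  [1] addr=0x86 blk=8 s=0: L1-HIT | VC []
  [2] addr=0x8a blk=8 s=0: L1-HIT | VC []
  [3] addr=0x83 blk=8 s=0: L1-HIT | VC []
  [4] addr=0x81 blk=8 s=0: L1-HIT | VC []
  [5] addr=0x18f blk=24 s=0: MISS | VC [8]
  [6] addr=0x8a blk=8 s=0: VC-HIT | VC [24]
  [7] addr=0x194 blk=25 s=1: MISS | VC [24]
  [8] addr=0x189 blk=24 s=0: VC-HIT | VC [8]
  [9] addr=0x83 blk=8 s=0: VC-HIT | VC [24]
  [10] addr=0x19d blk=25 s=1: L1-HIT | VC [24]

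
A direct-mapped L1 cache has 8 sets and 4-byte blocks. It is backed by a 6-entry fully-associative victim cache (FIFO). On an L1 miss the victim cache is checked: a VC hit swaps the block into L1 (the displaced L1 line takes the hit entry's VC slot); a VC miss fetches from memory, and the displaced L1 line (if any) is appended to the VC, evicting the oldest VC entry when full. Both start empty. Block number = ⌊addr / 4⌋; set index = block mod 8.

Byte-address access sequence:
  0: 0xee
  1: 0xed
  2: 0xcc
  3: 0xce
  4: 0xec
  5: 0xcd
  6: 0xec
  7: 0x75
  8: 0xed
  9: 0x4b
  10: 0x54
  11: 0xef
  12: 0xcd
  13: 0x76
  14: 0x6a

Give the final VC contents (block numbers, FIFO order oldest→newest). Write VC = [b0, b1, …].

VC = [59, 21, 18]

#0 0xee→b59/s3 MISS; vc=[]
#1 0xed→b59/s3 L1-HIT; vc=[]
#2 0xcc→b51/s3 MISS; vc=[59]
#3 0xce→b51/s3 L1-HIT; vc=[59]
#4 0xec→b59/s3 VC-HIT; vc=[51]
#5 0xcd→b51/s3 VC-HIT; vc=[59]
#6 0xec→b59/s3 VC-HIT; vc=[51]
#7 0x75→b29/s5 MISS; vc=[51]
#8 0xed→b59/s3 L1-HIT; vc=[51]
#9 0x4b→b18/s2 MISS; vc=[51]
#10 0x54→b21/s5 MISS; vc=[51,29]
#11 0xef→b59/s3 L1-HIT; vc=[51,29]
#12 0xcd→b51/s3 VC-HIT; vc=[59,29]
#13 0x76→b29/s5 VC-HIT; vc=[59,21]
#14 0x6a→b26/s2 MISS; vc=[59,21,18]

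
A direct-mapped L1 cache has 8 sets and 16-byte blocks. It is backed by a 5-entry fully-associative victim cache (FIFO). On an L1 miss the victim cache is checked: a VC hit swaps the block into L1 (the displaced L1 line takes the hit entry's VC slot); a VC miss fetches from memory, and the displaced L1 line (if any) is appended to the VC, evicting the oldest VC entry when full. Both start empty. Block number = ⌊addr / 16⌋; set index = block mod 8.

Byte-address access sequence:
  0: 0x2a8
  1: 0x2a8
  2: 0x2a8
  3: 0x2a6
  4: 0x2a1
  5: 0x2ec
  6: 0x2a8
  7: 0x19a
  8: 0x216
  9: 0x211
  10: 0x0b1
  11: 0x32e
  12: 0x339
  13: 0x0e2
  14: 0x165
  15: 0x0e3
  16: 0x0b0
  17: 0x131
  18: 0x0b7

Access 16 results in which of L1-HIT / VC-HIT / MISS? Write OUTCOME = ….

0: 0x2a8 (blk 42, set 2) → MISS  vc=[]
1: 0x2a8 (blk 42, set 2) → L1-HIT  vc=[]
2: 0x2a8 (blk 42, set 2) → L1-HIT  vc=[]
3: 0x2a6 (blk 42, set 2) → L1-HIT  vc=[]
4: 0x2a1 (blk 42, set 2) → L1-HIT  vc=[]
5: 0x2ec (blk 46, set 6) → MISS  vc=[]
6: 0x2a8 (blk 42, set 2) → L1-HIT  vc=[]
7: 0x19a (blk 25, set 1) → MISS  vc=[]
8: 0x216 (blk 33, set 1) → MISS  vc=[25]
9: 0x211 (blk 33, set 1) → L1-HIT  vc=[25]
10: 0xb1 (blk 11, set 3) → MISS  vc=[25]
11: 0x32e (blk 50, set 2) → MISS  vc=[25, 42]
12: 0x339 (blk 51, set 3) → MISS  vc=[25, 42, 11]
13: 0xe2 (blk 14, set 6) → MISS  vc=[25, 42, 11, 46]
14: 0x165 (blk 22, set 6) → MISS  vc=[25, 42, 11, 46, 14]
15: 0xe3 (blk 14, set 6) → VC-HIT  vc=[25, 42, 11, 46, 22]
16: 0xb0 (blk 11, set 3) → VC-HIT  vc=[25, 42, 51, 46, 22]
17: 0x131 (blk 19, set 3) → MISS  vc=[42, 51, 46, 22, 11]
18: 0xb7 (blk 11, set 3) → VC-HIT  vc=[42, 51, 46, 22, 19]

OUTCOME = VC-HIT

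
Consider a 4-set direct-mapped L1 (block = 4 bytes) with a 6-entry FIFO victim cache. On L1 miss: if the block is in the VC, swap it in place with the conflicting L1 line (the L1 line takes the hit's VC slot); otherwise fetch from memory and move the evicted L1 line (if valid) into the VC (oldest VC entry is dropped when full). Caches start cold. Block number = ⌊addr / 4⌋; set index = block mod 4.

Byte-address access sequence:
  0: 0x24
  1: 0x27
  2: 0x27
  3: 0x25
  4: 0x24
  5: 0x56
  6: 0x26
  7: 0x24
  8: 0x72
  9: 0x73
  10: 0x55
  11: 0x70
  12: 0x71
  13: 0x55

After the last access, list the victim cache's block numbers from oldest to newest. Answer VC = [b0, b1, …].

VC = [9]

#0 0x24→b9/s1 MISS; vc=[]
#1 0x27→b9/s1 L1-HIT; vc=[]
#2 0x27→b9/s1 L1-HIT; vc=[]
#3 0x25→b9/s1 L1-HIT; vc=[]
#4 0x24→b9/s1 L1-HIT; vc=[]
#5 0x56→b21/s1 MISS; vc=[9]
#6 0x26→b9/s1 VC-HIT; vc=[21]
#7 0x24→b9/s1 L1-HIT; vc=[21]
#8 0x72→b28/s0 MISS; vc=[21]
#9 0x73→b28/s0 L1-HIT; vc=[21]
#10 0x55→b21/s1 VC-HIT; vc=[9]
#11 0x70→b28/s0 L1-HIT; vc=[9]
#12 0x71→b28/s0 L1-HIT; vc=[9]
#13 0x55→b21/s1 L1-HIT; vc=[9]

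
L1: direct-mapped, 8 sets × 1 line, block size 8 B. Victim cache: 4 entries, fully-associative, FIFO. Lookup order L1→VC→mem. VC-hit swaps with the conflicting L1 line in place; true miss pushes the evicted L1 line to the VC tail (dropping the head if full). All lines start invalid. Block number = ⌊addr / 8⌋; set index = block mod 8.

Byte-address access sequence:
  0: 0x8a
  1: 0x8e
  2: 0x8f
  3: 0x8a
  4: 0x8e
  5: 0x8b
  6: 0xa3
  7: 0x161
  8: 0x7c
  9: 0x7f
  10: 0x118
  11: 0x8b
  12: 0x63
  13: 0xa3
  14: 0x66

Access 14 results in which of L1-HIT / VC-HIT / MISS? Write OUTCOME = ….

0: 0x8a (blk 17, set 1) → MISS  vc=[]
1: 0x8e (blk 17, set 1) → L1-HIT  vc=[]
2: 0x8f (blk 17, set 1) → L1-HIT  vc=[]
3: 0x8a (blk 17, set 1) → L1-HIT  vc=[]
4: 0x8e (blk 17, set 1) → L1-HIT  vc=[]
5: 0x8b (blk 17, set 1) → L1-HIT  vc=[]
6: 0xa3 (blk 20, set 4) → MISS  vc=[]
7: 0x161 (blk 44, set 4) → MISS  vc=[20]
8: 0x7c (blk 15, set 7) → MISS  vc=[20]
9: 0x7f (blk 15, set 7) → L1-HIT  vc=[20]
10: 0x118 (blk 35, set 3) → MISS  vc=[20]
11: 0x8b (blk 17, set 1) → L1-HIT  vc=[20]
12: 0x63 (blk 12, set 4) → MISS  vc=[20, 44]
13: 0xa3 (blk 20, set 4) → VC-HIT  vc=[12, 44]
14: 0x66 (blk 12, set 4) → VC-HIT  vc=[20, 44]

OUTCOME = VC-HIT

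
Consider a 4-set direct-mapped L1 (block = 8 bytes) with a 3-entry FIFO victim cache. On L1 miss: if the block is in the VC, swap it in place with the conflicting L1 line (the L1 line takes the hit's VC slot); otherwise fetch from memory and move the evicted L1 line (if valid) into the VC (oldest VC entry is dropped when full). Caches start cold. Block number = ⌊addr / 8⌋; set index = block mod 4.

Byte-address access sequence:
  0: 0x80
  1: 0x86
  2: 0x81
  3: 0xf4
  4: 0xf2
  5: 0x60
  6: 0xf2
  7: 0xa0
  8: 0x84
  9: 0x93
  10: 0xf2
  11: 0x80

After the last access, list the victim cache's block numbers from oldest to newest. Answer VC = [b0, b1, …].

VC = [20, 12, 18]

#0 0x80→b16/s0 MISS; vc=[]
#1 0x86→b16/s0 L1-HIT; vc=[]
#2 0x81→b16/s0 L1-HIT; vc=[]
#3 0xf4→b30/s2 MISS; vc=[]
#4 0xf2→b30/s2 L1-HIT; vc=[]
#5 0x60→b12/s0 MISS; vc=[16]
#6 0xf2→b30/s2 L1-HIT; vc=[16]
#7 0xa0→b20/s0 MISS; vc=[16,12]
#8 0x84→b16/s0 VC-HIT; vc=[20,12]
#9 0x93→b18/s2 MISS; vc=[20,12,30]
#10 0xf2→b30/s2 VC-HIT; vc=[20,12,18]
#11 0x80→b16/s0 L1-HIT; vc=[20,12,18]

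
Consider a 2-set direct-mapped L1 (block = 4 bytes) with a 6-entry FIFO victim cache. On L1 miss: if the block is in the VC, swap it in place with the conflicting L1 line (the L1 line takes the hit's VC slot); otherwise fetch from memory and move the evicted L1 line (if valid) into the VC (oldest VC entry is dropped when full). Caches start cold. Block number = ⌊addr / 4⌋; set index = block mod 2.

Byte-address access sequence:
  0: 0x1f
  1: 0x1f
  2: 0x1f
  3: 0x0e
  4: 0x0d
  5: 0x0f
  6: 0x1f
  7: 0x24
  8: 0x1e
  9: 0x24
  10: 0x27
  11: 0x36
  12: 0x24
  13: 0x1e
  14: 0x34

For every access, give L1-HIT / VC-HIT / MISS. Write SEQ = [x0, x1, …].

SEQ = [MISS, L1-HIT, L1-HIT, MISS, L1-HIT, L1-HIT, VC-HIT, MISS, VC-HIT, VC-HIT, L1-HIT, MISS, VC-HIT, VC-HIT, VC-HIT]

#0 0x1f→b7/s1 MISS; vc=[]
#1 0x1f→b7/s1 L1-HIT; vc=[]
#2 0x1f→b7/s1 L1-HIT; vc=[]
#3 0xe→b3/s1 MISS; vc=[7]
#4 0xd→b3/s1 L1-HIT; vc=[7]
#5 0xf→b3/s1 L1-HIT; vc=[7]
#6 0x1f→b7/s1 VC-HIT; vc=[3]
#7 0x24→b9/s1 MISS; vc=[3,7]
#8 0x1e→b7/s1 VC-HIT; vc=[3,9]
#9 0x24→b9/s1 VC-HIT; vc=[3,7]
#10 0x27→b9/s1 L1-HIT; vc=[3,7]
#11 0x36→b13/s1 MISS; vc=[3,7,9]
#12 0x24→b9/s1 VC-HIT; vc=[3,7,13]
#13 0x1e→b7/s1 VC-HIT; vc=[3,9,13]
#14 0x34→b13/s1 VC-HIT; vc=[3,9,7]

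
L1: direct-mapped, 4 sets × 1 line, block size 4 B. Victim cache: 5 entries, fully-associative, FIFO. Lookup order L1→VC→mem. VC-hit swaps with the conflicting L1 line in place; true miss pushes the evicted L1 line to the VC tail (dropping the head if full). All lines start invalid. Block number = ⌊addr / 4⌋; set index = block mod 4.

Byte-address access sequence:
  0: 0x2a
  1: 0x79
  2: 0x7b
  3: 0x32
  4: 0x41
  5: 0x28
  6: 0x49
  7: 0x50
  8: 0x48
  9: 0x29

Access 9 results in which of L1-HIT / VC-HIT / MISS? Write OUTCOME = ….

OUTCOME = VC-HIT

0: 0x2a (blk 10, set 2) → MISS  vc=[]
1: 0x79 (blk 30, set 2) → MISS  vc=[10]
2: 0x7b (blk 30, set 2) → L1-HIT  vc=[10]
3: 0x32 (blk 12, set 0) → MISS  vc=[10]
4: 0x41 (blk 16, set 0) → MISS  vc=[10, 12]
5: 0x28 (blk 10, set 2) → VC-HIT  vc=[30, 12]
6: 0x49 (blk 18, set 2) → MISS  vc=[30, 12, 10]
7: 0x50 (blk 20, set 0) → MISS  vc=[30, 12, 10, 16]
8: 0x48 (blk 18, set 2) → L1-HIT  vc=[30, 12, 10, 16]
9: 0x29 (blk 10, set 2) → VC-HIT  vc=[30, 12, 18, 16]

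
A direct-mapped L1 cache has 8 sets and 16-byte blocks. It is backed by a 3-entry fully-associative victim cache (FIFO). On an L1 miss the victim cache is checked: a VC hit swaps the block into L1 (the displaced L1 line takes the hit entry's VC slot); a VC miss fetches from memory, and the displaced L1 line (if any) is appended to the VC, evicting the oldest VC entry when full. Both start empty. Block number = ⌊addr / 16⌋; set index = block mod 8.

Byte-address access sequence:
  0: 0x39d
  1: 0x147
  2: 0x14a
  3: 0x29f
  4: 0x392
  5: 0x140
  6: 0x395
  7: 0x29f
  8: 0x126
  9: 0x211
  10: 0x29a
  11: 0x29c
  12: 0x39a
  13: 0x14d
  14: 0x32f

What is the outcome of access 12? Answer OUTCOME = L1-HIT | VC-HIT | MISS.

#0 0x39d→b57/s1 MISS; vc=[]
#1 0x147→b20/s4 MISS; vc=[]
#2 0x14a→b20/s4 L1-HIT; vc=[]
#3 0x29f→b41/s1 MISS; vc=[57]
#4 0x392→b57/s1 VC-HIT; vc=[41]
#5 0x140→b20/s4 L1-HIT; vc=[41]
#6 0x395→b57/s1 L1-HIT; vc=[41]
#7 0x29f→b41/s1 VC-HIT; vc=[57]
#8 0x126→b18/s2 MISS; vc=[57]
#9 0x211→b33/s1 MISS; vc=[57,41]
#10 0x29a→b41/s1 VC-HIT; vc=[57,33]
#11 0x29c→b41/s1 L1-HIT; vc=[57,33]
#12 0x39a→b57/s1 VC-HIT; vc=[41,33]
#13 0x14d→b20/s4 L1-HIT; vc=[41,33]
#14 0x32f→b50/s2 MISS; vc=[41,33,18]

OUTCOME = VC-HIT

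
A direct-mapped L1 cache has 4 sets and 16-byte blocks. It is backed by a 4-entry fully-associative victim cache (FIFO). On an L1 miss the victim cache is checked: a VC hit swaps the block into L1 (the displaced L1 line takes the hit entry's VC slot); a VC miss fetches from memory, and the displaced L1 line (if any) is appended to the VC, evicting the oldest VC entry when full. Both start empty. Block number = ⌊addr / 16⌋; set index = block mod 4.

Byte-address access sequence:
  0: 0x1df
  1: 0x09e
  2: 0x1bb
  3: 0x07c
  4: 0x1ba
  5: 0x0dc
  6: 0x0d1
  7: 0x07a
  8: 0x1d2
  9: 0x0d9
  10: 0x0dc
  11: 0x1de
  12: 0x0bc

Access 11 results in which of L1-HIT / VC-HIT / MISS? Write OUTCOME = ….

OUTCOME = VC-HIT

0: 0x1df (blk 29, set 1) → MISS  vc=[]
1: 0x9e (blk 9, set 1) → MISS  vc=[29]
2: 0x1bb (blk 27, set 3) → MISS  vc=[29]
3: 0x7c (blk 7, set 3) → MISS  vc=[29, 27]
4: 0x1ba (blk 27, set 3) → VC-HIT  vc=[29, 7]
5: 0xdc (blk 13, set 1) → MISS  vc=[29, 7, 9]
6: 0xd1 (blk 13, set 1) → L1-HIT  vc=[29, 7, 9]
7: 0x7a (blk 7, set 3) → VC-HIT  vc=[29, 27, 9]
8: 0x1d2 (blk 29, set 1) → VC-HIT  vc=[13, 27, 9]
9: 0xd9 (blk 13, set 1) → VC-HIT  vc=[29, 27, 9]
10: 0xdc (blk 13, set 1) → L1-HIT  vc=[29, 27, 9]
11: 0x1de (blk 29, set 1) → VC-HIT  vc=[13, 27, 9]
12: 0xbc (blk 11, set 3) → MISS  vc=[13, 27, 9, 7]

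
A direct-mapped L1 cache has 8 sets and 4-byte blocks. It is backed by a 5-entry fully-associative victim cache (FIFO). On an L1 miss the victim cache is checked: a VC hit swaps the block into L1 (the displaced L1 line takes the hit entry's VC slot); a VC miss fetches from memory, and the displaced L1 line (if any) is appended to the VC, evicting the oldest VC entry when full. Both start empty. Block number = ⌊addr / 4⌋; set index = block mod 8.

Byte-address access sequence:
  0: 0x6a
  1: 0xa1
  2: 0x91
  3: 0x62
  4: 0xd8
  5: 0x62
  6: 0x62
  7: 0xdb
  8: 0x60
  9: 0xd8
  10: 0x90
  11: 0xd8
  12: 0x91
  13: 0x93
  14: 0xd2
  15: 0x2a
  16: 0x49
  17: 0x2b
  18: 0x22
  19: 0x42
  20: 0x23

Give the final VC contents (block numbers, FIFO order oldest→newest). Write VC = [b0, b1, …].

#0 0x6a→b26/s2 MISS; vc=[]
#1 0xa1→b40/s0 MISS; vc=[]
#2 0x91→b36/s4 MISS; vc=[]
#3 0x62→b24/s0 MISS; vc=[40]
#4 0xd8→b54/s6 MISS; vc=[40]
#5 0x62→b24/s0 L1-HIT; vc=[40]
#6 0x62→b24/s0 L1-HIT; vc=[40]
#7 0xdb→b54/s6 L1-HIT; vc=[40]
#8 0x60→b24/s0 L1-HIT; vc=[40]
#9 0xd8→b54/s6 L1-HIT; vc=[40]
#10 0x90→b36/s4 L1-HIT; vc=[40]
#11 0xd8→b54/s6 L1-HIT; vc=[40]
#12 0x91→b36/s4 L1-HIT; vc=[40]
#13 0x93→b36/s4 L1-HIT; vc=[40]
#14 0xd2→b52/s4 MISS; vc=[40,36]
#15 0x2a→b10/s2 MISS; vc=[40,36,26]
#16 0x49→b18/s2 MISS; vc=[40,36,26,10]
#17 0x2b→b10/s2 VC-HIT; vc=[40,36,26,18]
#18 0x22→b8/s0 MISS; vc=[40,36,26,18,24]
#19 0x42→b16/s0 MISS; vc=[36,26,18,24,8]
#20 0x23→b8/s0 VC-HIT; vc=[36,26,18,24,16]

VC = [36, 26, 18, 24, 16]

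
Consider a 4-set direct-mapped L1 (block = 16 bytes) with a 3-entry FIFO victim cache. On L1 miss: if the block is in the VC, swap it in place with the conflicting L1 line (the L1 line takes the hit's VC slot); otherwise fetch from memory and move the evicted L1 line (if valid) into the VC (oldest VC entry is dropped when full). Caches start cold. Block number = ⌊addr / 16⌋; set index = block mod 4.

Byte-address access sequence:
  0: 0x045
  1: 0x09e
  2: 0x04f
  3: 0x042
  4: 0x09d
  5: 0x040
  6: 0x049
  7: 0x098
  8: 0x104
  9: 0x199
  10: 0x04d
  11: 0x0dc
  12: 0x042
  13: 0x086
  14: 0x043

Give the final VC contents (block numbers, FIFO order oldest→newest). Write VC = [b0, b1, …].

#0 0x45→b4/s0 MISS; vc=[]
#1 0x9e→b9/s1 MISS; vc=[]
#2 0x4f→b4/s0 L1-HIT; vc=[]
#3 0x42→b4/s0 L1-HIT; vc=[]
#4 0x9d→b9/s1 L1-HIT; vc=[]
#5 0x40→b4/s0 L1-HIT; vc=[]
#6 0x49→b4/s0 L1-HIT; vc=[]
#7 0x98→b9/s1 L1-HIT; vc=[]
#8 0x104→b16/s0 MISS; vc=[4]
#9 0x199→b25/s1 MISS; vc=[4,9]
#10 0x4d→b4/s0 VC-HIT; vc=[16,9]
#11 0xdc→b13/s1 MISS; vc=[16,9,25]
#12 0x42→b4/s0 L1-HIT; vc=[16,9,25]
#13 0x86→b8/s0 MISS; vc=[9,25,4]
#14 0x43→b4/s0 VC-HIT; vc=[9,25,8]

VC = [9, 25, 8]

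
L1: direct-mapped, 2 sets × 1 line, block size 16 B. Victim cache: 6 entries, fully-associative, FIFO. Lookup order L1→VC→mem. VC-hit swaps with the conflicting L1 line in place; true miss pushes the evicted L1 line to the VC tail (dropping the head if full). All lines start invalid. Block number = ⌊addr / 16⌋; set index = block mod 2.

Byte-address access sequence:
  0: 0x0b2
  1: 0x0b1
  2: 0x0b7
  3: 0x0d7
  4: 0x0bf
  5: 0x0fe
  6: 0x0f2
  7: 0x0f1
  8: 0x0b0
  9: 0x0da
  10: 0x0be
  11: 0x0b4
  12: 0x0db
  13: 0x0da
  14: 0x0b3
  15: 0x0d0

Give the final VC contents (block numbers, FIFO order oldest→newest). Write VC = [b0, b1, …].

VC = [11, 15]

  [0] addr=0xb2 blk=11 s=1: MISS | VC []
  [1] addr=0xb1 blk=11 s=1: L1-HIT | VC []
  [2] addr=0xb7 blk=11 s=1: L1-HIT | VC []
  [3] addr=0xd7 blk=13 s=1: MISS | VC [11]
  [4] addr=0xbf blk=11 s=1: VC-HIT | VC [13]
  [5] addr=0xfe blk=15 s=1: MISS | VC [13, 11]
  [6] addr=0xf2 blk=15 s=1: L1-HIT | VC [13, 11]
  [7] addr=0xf1 blk=15 s=1: L1-HIT | VC [13, 11]
  [8] addr=0xb0 blk=11 s=1: VC-HIT | VC [13, 15]
  [9] addr=0xda blk=13 s=1: VC-HIT | VC [11, 15]
  [10] addr=0xbe blk=11 s=1: VC-HIT | VC [13, 15]
  [11] addr=0xb4 blk=11 s=1: L1-HIT | VC [13, 15]
  [12] addr=0xdb blk=13 s=1: VC-HIT | VC [11, 15]
  [13] addr=0xda blk=13 s=1: L1-HIT | VC [11, 15]
  [14] addr=0xb3 blk=11 s=1: VC-HIT | VC [13, 15]
  [15] addr=0xd0 blk=13 s=1: VC-HIT | VC [11, 15]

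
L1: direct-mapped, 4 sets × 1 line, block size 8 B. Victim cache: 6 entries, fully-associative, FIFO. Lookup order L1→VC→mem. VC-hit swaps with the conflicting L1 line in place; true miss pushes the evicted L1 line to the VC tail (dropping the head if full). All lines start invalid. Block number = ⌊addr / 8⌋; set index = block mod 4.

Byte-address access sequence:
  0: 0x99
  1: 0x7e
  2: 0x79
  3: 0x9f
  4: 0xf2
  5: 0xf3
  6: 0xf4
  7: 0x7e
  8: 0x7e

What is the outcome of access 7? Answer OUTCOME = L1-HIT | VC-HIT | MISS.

OUTCOME = VC-HIT

  [0] addr=0x99 blk=19 s=3: MISS | VC []
  [1] addr=0x7e blk=15 s=3: MISS | VC [19]
  [2] addr=0x79 blk=15 s=3: L1-HIT | VC [19]
  [3] addr=0x9f blk=19 s=3: VC-HIT | VC [15]
  [4] addr=0xf2 blk=30 s=2: MISS | VC [15]
  [5] addr=0xf3 blk=30 s=2: L1-HIT | VC [15]
  [6] addr=0xf4 blk=30 s=2: L1-HIT | VC [15]
  [7] addr=0x7e blk=15 s=3: VC-HIT | VC [19]
  [8] addr=0x7e blk=15 s=3: L1-HIT | VC [19]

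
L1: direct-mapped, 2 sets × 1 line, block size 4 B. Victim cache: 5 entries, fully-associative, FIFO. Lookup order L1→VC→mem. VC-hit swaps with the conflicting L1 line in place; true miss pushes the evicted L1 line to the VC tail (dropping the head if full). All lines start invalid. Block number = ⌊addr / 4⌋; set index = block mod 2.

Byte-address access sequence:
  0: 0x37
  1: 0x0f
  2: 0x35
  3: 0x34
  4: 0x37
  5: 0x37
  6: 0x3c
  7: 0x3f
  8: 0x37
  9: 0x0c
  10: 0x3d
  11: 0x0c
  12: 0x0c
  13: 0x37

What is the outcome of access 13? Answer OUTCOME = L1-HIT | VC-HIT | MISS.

OUTCOME = VC-HIT

0: 0x37 (blk 13, set 1) → MISS  vc=[]
1: 0xf (blk 3, set 1) → MISS  vc=[13]
2: 0x35 (blk 13, set 1) → VC-HIT  vc=[3]
3: 0x34 (blk 13, set 1) → L1-HIT  vc=[3]
4: 0x37 (blk 13, set 1) → L1-HIT  vc=[3]
5: 0x37 (blk 13, set 1) → L1-HIT  vc=[3]
6: 0x3c (blk 15, set 1) → MISS  vc=[3, 13]
7: 0x3f (blk 15, set 1) → L1-HIT  vc=[3, 13]
8: 0x37 (blk 13, set 1) → VC-HIT  vc=[3, 15]
9: 0xc (blk 3, set 1) → VC-HIT  vc=[13, 15]
10: 0x3d (blk 15, set 1) → VC-HIT  vc=[13, 3]
11: 0xc (blk 3, set 1) → VC-HIT  vc=[13, 15]
12: 0xc (blk 3, set 1) → L1-HIT  vc=[13, 15]
13: 0x37 (blk 13, set 1) → VC-HIT  vc=[3, 15]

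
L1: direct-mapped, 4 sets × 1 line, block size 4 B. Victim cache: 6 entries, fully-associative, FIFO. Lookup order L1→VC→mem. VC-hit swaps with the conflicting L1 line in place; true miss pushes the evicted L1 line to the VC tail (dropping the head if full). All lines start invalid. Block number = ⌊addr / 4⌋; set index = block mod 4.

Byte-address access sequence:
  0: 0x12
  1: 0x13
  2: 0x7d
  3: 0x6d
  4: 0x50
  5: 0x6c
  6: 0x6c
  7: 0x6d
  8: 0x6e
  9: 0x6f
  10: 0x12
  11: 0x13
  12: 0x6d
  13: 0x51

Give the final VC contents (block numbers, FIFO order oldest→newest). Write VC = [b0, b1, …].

VC = [31, 4]

0: 0x12 (blk 4, set 0) → MISS  vc=[]
1: 0x13 (blk 4, set 0) → L1-HIT  vc=[]
2: 0x7d (blk 31, set 3) → MISS  vc=[]
3: 0x6d (blk 27, set 3) → MISS  vc=[31]
4: 0x50 (blk 20, set 0) → MISS  vc=[31, 4]
5: 0x6c (blk 27, set 3) → L1-HIT  vc=[31, 4]
6: 0x6c (blk 27, set 3) → L1-HIT  vc=[31, 4]
7: 0x6d (blk 27, set 3) → L1-HIT  vc=[31, 4]
8: 0x6e (blk 27, set 3) → L1-HIT  vc=[31, 4]
9: 0x6f (blk 27, set 3) → L1-HIT  vc=[31, 4]
10: 0x12 (blk 4, set 0) → VC-HIT  vc=[31, 20]
11: 0x13 (blk 4, set 0) → L1-HIT  vc=[31, 20]
12: 0x6d (blk 27, set 3) → L1-HIT  vc=[31, 20]
13: 0x51 (blk 20, set 0) → VC-HIT  vc=[31, 4]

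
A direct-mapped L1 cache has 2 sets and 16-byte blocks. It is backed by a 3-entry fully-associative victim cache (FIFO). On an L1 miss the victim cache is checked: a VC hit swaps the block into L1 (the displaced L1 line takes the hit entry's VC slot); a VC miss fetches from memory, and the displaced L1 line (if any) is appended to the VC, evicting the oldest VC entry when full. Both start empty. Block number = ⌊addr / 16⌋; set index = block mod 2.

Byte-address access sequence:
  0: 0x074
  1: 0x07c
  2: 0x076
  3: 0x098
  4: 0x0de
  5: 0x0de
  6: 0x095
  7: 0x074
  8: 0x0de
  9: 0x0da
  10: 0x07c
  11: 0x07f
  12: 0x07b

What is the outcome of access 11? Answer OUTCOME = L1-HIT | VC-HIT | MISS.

OUTCOME = L1-HIT

  [0] addr=0x74 blk=7 s=1: MISS | VC []
  [1] addr=0x7c blk=7 s=1: L1-HIT | VC []
  [2] addr=0x76 blk=7 s=1: L1-HIT | VC []
  [3] addr=0x98 blk=9 s=1: MISS | VC [7]
  [4] addr=0xde blk=13 s=1: MISS | VC [7, 9]
  [5] addr=0xde blk=13 s=1: L1-HIT | VC [7, 9]
  [6] addr=0x95 blk=9 s=1: VC-HIT | VC [7, 13]
  [7] addr=0x74 blk=7 s=1: VC-HIT | VC [9, 13]
  [8] addr=0xde blk=13 s=1: VC-HIT | VC [9, 7]
  [9] addr=0xda blk=13 s=1: L1-HIT | VC [9, 7]
  [10] addr=0x7c blk=7 s=1: VC-HIT | VC [9, 13]
  [11] addr=0x7f blk=7 s=1: L1-HIT | VC [9, 13]
  [12] addr=0x7b blk=7 s=1: L1-HIT | VC [9, 13]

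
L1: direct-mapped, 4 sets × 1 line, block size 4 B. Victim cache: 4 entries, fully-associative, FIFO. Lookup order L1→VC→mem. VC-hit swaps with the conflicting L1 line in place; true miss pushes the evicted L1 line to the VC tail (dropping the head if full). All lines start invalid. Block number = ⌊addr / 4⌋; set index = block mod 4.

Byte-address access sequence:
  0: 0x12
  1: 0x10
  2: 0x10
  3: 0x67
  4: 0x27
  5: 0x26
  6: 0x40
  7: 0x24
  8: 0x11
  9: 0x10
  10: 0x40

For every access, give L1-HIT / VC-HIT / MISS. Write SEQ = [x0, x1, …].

SEQ = [MISS, L1-HIT, L1-HIT, MISS, MISS, L1-HIT, MISS, L1-HIT, VC-HIT, L1-HIT, VC-HIT]

  [0] addr=0x12 blk=4 s=0: MISS | VC []
  [1] addr=0x10 blk=4 s=0: L1-HIT | VC []
  [2] addr=0x10 blk=4 s=0: L1-HIT | VC []
  [3] addr=0x67 blk=25 s=1: MISS | VC []
  [4] addr=0x27 blk=9 s=1: MISS | VC [25]
  [5] addr=0x26 blk=9 s=1: L1-HIT | VC [25]
  [6] addr=0x40 blk=16 s=0: MISS | VC [25, 4]
  [7] addr=0x24 blk=9 s=1: L1-HIT | VC [25, 4]
  [8] addr=0x11 blk=4 s=0: VC-HIT | VC [25, 16]
  [9] addr=0x10 blk=4 s=0: L1-HIT | VC [25, 16]
  [10] addr=0x40 blk=16 s=0: VC-HIT | VC [25, 4]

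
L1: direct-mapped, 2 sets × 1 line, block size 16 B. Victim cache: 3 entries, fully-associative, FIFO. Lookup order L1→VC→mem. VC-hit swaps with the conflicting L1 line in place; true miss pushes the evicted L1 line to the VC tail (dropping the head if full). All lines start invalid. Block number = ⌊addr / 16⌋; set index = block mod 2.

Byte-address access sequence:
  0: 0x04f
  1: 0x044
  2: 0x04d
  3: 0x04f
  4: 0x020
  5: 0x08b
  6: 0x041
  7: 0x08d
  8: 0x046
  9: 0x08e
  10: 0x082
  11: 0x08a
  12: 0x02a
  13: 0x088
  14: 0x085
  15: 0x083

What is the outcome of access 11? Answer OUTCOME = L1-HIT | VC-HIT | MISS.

OUTCOME = L1-HIT

  [0] addr=0x4f blk=4 s=0: MISS | VC []
  [1] addr=0x44 blk=4 s=0: L1-HIT | VC []
  [2] addr=0x4d blk=4 s=0: L1-HIT | VC []
  [3] addr=0x4f blk=4 s=0: L1-HIT | VC []
  [4] addr=0x20 blk=2 s=0: MISS | VC [4]
  [5] addr=0x8b blk=8 s=0: MISS | VC [4, 2]
  [6] addr=0x41 blk=4 s=0: VC-HIT | VC [8, 2]
  [7] addr=0x8d blk=8 s=0: VC-HIT | VC [4, 2]
  [8] addr=0x46 blk=4 s=0: VC-HIT | VC [8, 2]
  [9] addr=0x8e blk=8 s=0: VC-HIT | VC [4, 2]
  [10] addr=0x82 blk=8 s=0: L1-HIT | VC [4, 2]
  [11] addr=0x8a blk=8 s=0: L1-HIT | VC [4, 2]
  [12] addr=0x2a blk=2 s=0: VC-HIT | VC [4, 8]
  [13] addr=0x88 blk=8 s=0: VC-HIT | VC [4, 2]
  [14] addr=0x85 blk=8 s=0: L1-HIT | VC [4, 2]
  [15] addr=0x83 blk=8 s=0: L1-HIT | VC [4, 2]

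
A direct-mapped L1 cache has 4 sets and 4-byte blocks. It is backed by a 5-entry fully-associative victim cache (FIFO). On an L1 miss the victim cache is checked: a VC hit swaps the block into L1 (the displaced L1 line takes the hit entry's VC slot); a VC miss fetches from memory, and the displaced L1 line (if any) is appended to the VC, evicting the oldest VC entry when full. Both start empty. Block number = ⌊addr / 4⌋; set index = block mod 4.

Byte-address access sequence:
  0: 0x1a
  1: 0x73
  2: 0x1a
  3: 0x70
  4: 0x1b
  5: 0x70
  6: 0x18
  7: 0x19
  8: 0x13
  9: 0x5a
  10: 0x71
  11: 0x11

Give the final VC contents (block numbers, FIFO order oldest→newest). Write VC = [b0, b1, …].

#0 0x1a→b6/s2 MISS; vc=[]
#1 0x73→b28/s0 MISS; vc=[]
#2 0x1a→b6/s2 L1-HIT; vc=[]
#3 0x70→b28/s0 L1-HIT; vc=[]
#4 0x1b→b6/s2 L1-HIT; vc=[]
#5 0x70→b28/s0 L1-HIT; vc=[]
#6 0x18→b6/s2 L1-HIT; vc=[]
#7 0x19→b6/s2 L1-HIT; vc=[]
#8 0x13→b4/s0 MISS; vc=[28]
#9 0x5a→b22/s2 MISS; vc=[28,6]
#10 0x71→b28/s0 VC-HIT; vc=[4,6]
#11 0x11→b4/s0 VC-HIT; vc=[28,6]

VC = [28, 6]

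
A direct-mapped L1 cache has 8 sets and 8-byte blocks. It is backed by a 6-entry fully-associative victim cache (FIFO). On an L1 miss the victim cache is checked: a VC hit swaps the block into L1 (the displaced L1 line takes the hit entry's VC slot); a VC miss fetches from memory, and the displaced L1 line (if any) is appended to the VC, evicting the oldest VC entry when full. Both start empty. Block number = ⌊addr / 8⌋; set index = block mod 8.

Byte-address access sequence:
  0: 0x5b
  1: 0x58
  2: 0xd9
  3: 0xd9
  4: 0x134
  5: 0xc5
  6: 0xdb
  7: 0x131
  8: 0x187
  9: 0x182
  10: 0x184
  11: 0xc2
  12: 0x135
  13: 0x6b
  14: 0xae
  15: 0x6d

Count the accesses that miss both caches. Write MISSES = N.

#0 0x5b→b11/s3 MISS; vc=[]
#1 0x58→b11/s3 L1-HIT; vc=[]
#2 0xd9→b27/s3 MISS; vc=[11]
#3 0xd9→b27/s3 L1-HIT; vc=[11]
#4 0x134→b38/s6 MISS; vc=[11]
#5 0xc5→b24/s0 MISS; vc=[11]
#6 0xdb→b27/s3 L1-HIT; vc=[11]
#7 0x131→b38/s6 L1-HIT; vc=[11]
#8 0x187→b48/s0 MISS; vc=[11,24]
#9 0x182→b48/s0 L1-HIT; vc=[11,24]
#10 0x184→b48/s0 L1-HIT; vc=[11,24]
#11 0xc2→b24/s0 VC-HIT; vc=[11,48]
#12 0x135→b38/s6 L1-HIT; vc=[11,48]
#13 0x6b→b13/s5 MISS; vc=[11,48]
#14 0xae→b21/s5 MISS; vc=[11,48,13]
#15 0x6d→b13/s5 VC-HIT; vc=[11,48,21]

MISSES = 7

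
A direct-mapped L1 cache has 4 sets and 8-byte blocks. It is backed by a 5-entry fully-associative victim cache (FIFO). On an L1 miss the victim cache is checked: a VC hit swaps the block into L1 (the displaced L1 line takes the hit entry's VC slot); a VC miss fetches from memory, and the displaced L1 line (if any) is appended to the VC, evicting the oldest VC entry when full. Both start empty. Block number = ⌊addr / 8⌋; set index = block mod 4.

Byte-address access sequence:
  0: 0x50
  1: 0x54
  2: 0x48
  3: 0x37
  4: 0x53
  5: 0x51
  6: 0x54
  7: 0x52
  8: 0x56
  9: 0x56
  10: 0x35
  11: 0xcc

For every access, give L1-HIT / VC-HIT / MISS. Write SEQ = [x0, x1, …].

SEQ = [MISS, L1-HIT, MISS, MISS, VC-HIT, L1-HIT, L1-HIT, L1-HIT, L1-HIT, L1-HIT, VC-HIT, MISS]

  [0] addr=0x50 blk=10 s=2: MISS | VC []
  [1] addr=0x54 blk=10 s=2: L1-HIT | VC []
  [2] addr=0x48 blk=9 s=1: MISS | VC []
  [3] addr=0x37 blk=6 s=2: MISS | VC [10]
  [4] addr=0x53 blk=10 s=2: VC-HIT | VC [6]
  [5] addr=0x51 blk=10 s=2: L1-HIT | VC [6]
  [6] addr=0x54 blk=10 s=2: L1-HIT | VC [6]
  [7] addr=0x52 blk=10 s=2: L1-HIT | VC [6]
  [8] addr=0x56 blk=10 s=2: L1-HIT | VC [6]
  [9] addr=0x56 blk=10 s=2: L1-HIT | VC [6]
  [10] addr=0x35 blk=6 s=2: VC-HIT | VC [10]
  [11] addr=0xcc blk=25 s=1: MISS | VC [10, 9]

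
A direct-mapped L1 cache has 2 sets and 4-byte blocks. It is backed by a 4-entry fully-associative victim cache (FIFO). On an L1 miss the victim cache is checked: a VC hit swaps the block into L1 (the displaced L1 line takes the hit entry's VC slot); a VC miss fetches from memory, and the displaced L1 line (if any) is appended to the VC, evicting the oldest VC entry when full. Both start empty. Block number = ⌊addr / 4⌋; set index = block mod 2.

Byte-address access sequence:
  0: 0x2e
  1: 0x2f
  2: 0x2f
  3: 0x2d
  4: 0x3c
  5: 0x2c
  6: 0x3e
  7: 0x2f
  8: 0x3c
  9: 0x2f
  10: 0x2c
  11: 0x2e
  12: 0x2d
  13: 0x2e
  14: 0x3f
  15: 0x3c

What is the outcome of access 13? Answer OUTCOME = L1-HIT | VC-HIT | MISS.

OUTCOME = L1-HIT

#0 0x2e→b11/s1 MISS; vc=[]
#1 0x2f→b11/s1 L1-HIT; vc=[]
#2 0x2f→b11/s1 L1-HIT; vc=[]
#3 0x2d→b11/s1 L1-HIT; vc=[]
#4 0x3c→b15/s1 MISS; vc=[11]
#5 0x2c→b11/s1 VC-HIT; vc=[15]
#6 0x3e→b15/s1 VC-HIT; vc=[11]
#7 0x2f→b11/s1 VC-HIT; vc=[15]
#8 0x3c→b15/s1 VC-HIT; vc=[11]
#9 0x2f→b11/s1 VC-HIT; vc=[15]
#10 0x2c→b11/s1 L1-HIT; vc=[15]
#11 0x2e→b11/s1 L1-HIT; vc=[15]
#12 0x2d→b11/s1 L1-HIT; vc=[15]
#13 0x2e→b11/s1 L1-HIT; vc=[15]
#14 0x3f→b15/s1 VC-HIT; vc=[11]
#15 0x3c→b15/s1 L1-HIT; vc=[11]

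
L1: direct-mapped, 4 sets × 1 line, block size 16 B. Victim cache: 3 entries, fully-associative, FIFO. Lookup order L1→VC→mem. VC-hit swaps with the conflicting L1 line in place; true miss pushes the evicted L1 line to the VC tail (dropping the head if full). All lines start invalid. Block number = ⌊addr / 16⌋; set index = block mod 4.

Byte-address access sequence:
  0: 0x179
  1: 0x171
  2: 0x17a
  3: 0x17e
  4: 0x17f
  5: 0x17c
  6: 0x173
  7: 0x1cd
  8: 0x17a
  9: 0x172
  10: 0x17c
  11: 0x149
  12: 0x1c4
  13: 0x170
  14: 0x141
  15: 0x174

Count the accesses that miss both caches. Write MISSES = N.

#0 0x179→b23/s3 MISS; vc=[]
#1 0x171→b23/s3 L1-HIT; vc=[]
#2 0x17a→b23/s3 L1-HIT; vc=[]
#3 0x17e→b23/s3 L1-HIT; vc=[]
#4 0x17f→b23/s3 L1-HIT; vc=[]
#5 0x17c→b23/s3 L1-HIT; vc=[]
#6 0x173→b23/s3 L1-HIT; vc=[]
#7 0x1cd→b28/s0 MISS; vc=[]
#8 0x17a→b23/s3 L1-HIT; vc=[]
#9 0x172→b23/s3 L1-HIT; vc=[]
#10 0x17c→b23/s3 L1-HIT; vc=[]
#11 0x149→b20/s0 MISS; vc=[28]
#12 0x1c4→b28/s0 VC-HIT; vc=[20]
#13 0x170→b23/s3 L1-HIT; vc=[20]
#14 0x141→b20/s0 VC-HIT; vc=[28]
#15 0x174→b23/s3 L1-HIT; vc=[28]

MISSES = 3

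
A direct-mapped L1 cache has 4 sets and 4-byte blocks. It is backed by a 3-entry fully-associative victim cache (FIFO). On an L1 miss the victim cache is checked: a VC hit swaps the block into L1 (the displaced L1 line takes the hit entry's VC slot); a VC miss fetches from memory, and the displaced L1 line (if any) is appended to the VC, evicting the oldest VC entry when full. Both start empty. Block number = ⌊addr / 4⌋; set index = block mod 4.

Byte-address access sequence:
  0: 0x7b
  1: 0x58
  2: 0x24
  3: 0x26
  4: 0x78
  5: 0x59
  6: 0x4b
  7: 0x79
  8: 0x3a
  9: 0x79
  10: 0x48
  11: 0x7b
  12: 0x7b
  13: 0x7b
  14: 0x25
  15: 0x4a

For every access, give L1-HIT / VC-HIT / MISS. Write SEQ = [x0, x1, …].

#0 0x7b→b30/s2 MISS; vc=[]
#1 0x58→b22/s2 MISS; vc=[30]
#2 0x24→b9/s1 MISS; vc=[30]
#3 0x26→b9/s1 L1-HIT; vc=[30]
#4 0x78→b30/s2 VC-HIT; vc=[22]
#5 0x59→b22/s2 VC-HIT; vc=[30]
#6 0x4b→b18/s2 MISS; vc=[30,22]
#7 0x79→b30/s2 VC-HIT; vc=[18,22]
#8 0x3a→b14/s2 MISS; vc=[18,22,30]
#9 0x79→b30/s2 VC-HIT; vc=[18,22,14]
#10 0x48→b18/s2 VC-HIT; vc=[30,22,14]
#11 0x7b→b30/s2 VC-HIT; vc=[18,22,14]
#12 0x7b→b30/s2 L1-HIT; vc=[18,22,14]
#13 0x7b→b30/s2 L1-HIT; vc=[18,22,14]
#14 0x25→b9/s1 L1-HIT; vc=[18,22,14]
#15 0x4a→b18/s2 VC-HIT; vc=[30,22,14]

SEQ = [MISS, MISS, MISS, L1-HIT, VC-HIT, VC-HIT, MISS, VC-HIT, MISS, VC-HIT, VC-HIT, VC-HIT, L1-HIT, L1-HIT, L1-HIT, VC-HIT]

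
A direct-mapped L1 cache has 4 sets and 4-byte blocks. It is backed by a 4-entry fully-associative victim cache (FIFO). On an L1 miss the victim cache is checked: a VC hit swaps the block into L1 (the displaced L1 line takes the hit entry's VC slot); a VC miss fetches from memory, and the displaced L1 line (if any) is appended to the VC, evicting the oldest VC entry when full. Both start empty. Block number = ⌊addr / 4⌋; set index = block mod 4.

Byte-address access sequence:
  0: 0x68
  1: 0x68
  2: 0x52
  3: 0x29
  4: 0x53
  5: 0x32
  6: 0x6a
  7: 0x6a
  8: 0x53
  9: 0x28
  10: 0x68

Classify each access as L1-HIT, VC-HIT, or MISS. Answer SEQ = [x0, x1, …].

#0 0x68→b26/s2 MISS; vc=[]
#1 0x68→b26/s2 L1-HIT; vc=[]
#2 0x52→b20/s0 MISS; vc=[]
#3 0x29→b10/s2 MISS; vc=[26]
#4 0x53→b20/s0 L1-HIT; vc=[26]
#5 0x32→b12/s0 MISS; vc=[26,20]
#6 0x6a→b26/s2 VC-HIT; vc=[10,20]
#7 0x6a→b26/s2 L1-HIT; vc=[10,20]
#8 0x53→b20/s0 VC-HIT; vc=[10,12]
#9 0x28→b10/s2 VC-HIT; vc=[26,12]
#10 0x68→b26/s2 VC-HIT; vc=[10,12]

SEQ = [MISS, L1-HIT, MISS, MISS, L1-HIT, MISS, VC-HIT, L1-HIT, VC-HIT, VC-HIT, VC-HIT]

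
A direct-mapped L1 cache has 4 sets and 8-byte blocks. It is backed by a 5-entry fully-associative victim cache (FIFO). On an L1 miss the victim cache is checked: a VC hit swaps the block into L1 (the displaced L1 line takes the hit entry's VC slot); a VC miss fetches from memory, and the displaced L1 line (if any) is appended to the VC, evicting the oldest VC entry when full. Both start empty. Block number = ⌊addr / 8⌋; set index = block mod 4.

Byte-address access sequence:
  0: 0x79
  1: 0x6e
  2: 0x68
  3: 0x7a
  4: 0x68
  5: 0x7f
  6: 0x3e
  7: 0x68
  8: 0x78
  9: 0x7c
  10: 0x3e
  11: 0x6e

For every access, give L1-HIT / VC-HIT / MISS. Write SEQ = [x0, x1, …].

0: 0x79 (blk 15, set 3) → MISS  vc=[]
1: 0x6e (blk 13, set 1) → MISS  vc=[]
2: 0x68 (blk 13, set 1) → L1-HIT  vc=[]
3: 0x7a (blk 15, set 3) → L1-HIT  vc=[]
4: 0x68 (blk 13, set 1) → L1-HIT  vc=[]
5: 0x7f (blk 15, set 3) → L1-HIT  vc=[]
6: 0x3e (blk 7, set 3) → MISS  vc=[15]
7: 0x68 (blk 13, set 1) → L1-HIT  vc=[15]
8: 0x78 (blk 15, set 3) → VC-HIT  vc=[7]
9: 0x7c (blk 15, set 3) → L1-HIT  vc=[7]
10: 0x3e (blk 7, set 3) → VC-HIT  vc=[15]
11: 0x6e (blk 13, set 1) → L1-HIT  vc=[15]

SEQ = [MISS, MISS, L1-HIT, L1-HIT, L1-HIT, L1-HIT, MISS, L1-HIT, VC-HIT, L1-HIT, VC-HIT, L1-HIT]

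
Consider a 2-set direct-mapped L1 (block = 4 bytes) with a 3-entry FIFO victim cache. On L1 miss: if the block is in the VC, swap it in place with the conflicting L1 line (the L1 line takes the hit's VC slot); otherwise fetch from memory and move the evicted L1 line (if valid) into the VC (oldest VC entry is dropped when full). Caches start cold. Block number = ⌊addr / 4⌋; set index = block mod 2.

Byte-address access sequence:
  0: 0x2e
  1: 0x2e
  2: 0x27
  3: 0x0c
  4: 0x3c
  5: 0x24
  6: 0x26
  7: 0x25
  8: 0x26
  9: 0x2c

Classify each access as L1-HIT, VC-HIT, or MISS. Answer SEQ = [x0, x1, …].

SEQ = [MISS, L1-HIT, MISS, MISS, MISS, VC-HIT, L1-HIT, L1-HIT, L1-HIT, VC-HIT]

#0 0x2e→b11/s1 MISS; vc=[]
#1 0x2e→b11/s1 L1-HIT; vc=[]
#2 0x27→b9/s1 MISS; vc=[11]
#3 0xc→b3/s1 MISS; vc=[11,9]
#4 0x3c→b15/s1 MISS; vc=[11,9,3]
#5 0x24→b9/s1 VC-HIT; vc=[11,15,3]
#6 0x26→b9/s1 L1-HIT; vc=[11,15,3]
#7 0x25→b9/s1 L1-HIT; vc=[11,15,3]
#8 0x26→b9/s1 L1-HIT; vc=[11,15,3]
#9 0x2c→b11/s1 VC-HIT; vc=[9,15,3]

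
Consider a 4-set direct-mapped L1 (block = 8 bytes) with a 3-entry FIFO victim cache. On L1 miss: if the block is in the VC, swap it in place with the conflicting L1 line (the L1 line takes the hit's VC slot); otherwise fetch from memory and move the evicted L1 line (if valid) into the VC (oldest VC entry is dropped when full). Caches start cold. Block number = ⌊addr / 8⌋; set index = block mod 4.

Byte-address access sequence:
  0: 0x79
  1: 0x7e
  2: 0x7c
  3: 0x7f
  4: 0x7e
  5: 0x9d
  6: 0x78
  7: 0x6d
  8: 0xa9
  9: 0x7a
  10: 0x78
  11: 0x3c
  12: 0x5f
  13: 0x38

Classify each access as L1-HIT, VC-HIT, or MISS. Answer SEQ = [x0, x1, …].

SEQ = [MISS, L1-HIT, L1-HIT, L1-HIT, L1-HIT, MISS, VC-HIT, MISS, MISS, L1-HIT, L1-HIT, MISS, MISS, VC-HIT]

#0 0x79→b15/s3 MISS; vc=[]
#1 0x7e→b15/s3 L1-HIT; vc=[]
#2 0x7c→b15/s3 L1-HIT; vc=[]
#3 0x7f→b15/s3 L1-HIT; vc=[]
#4 0x7e→b15/s3 L1-HIT; vc=[]
#5 0x9d→b19/s3 MISS; vc=[15]
#6 0x78→b15/s3 VC-HIT; vc=[19]
#7 0x6d→b13/s1 MISS; vc=[19]
#8 0xa9→b21/s1 MISS; vc=[19,13]
#9 0x7a→b15/s3 L1-HIT; vc=[19,13]
#10 0x78→b15/s3 L1-HIT; vc=[19,13]
#11 0x3c→b7/s3 MISS; vc=[19,13,15]
#12 0x5f→b11/s3 MISS; vc=[13,15,7]
#13 0x38→b7/s3 VC-HIT; vc=[13,15,11]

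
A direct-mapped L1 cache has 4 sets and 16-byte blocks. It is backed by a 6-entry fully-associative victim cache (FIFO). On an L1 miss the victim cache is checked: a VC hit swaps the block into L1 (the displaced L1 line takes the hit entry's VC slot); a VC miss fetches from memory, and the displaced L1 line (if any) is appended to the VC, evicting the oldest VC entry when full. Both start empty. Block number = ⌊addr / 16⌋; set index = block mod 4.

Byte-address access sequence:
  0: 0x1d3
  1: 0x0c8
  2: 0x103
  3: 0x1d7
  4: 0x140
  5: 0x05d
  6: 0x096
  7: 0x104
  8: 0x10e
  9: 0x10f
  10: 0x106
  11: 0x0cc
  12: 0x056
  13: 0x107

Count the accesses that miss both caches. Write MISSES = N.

MISSES = 6

#0 0x1d3→b29/s1 MISS; vc=[]
#1 0xc8→b12/s0 MISS; vc=[]
#2 0x103→b16/s0 MISS; vc=[12]
#3 0x1d7→b29/s1 L1-HIT; vc=[12]
#4 0x140→b20/s0 MISS; vc=[12,16]
#5 0x5d→b5/s1 MISS; vc=[12,16,29]
#6 0x96→b9/s1 MISS; vc=[12,16,29,5]
#7 0x104→b16/s0 VC-HIT; vc=[12,20,29,5]
#8 0x10e→b16/s0 L1-HIT; vc=[12,20,29,5]
#9 0x10f→b16/s0 L1-HIT; vc=[12,20,29,5]
#10 0x106→b16/s0 L1-HIT; vc=[12,20,29,5]
#11 0xcc→b12/s0 VC-HIT; vc=[16,20,29,5]
#12 0x56→b5/s1 VC-HIT; vc=[16,20,29,9]
#13 0x107→b16/s0 VC-HIT; vc=[12,20,29,9]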